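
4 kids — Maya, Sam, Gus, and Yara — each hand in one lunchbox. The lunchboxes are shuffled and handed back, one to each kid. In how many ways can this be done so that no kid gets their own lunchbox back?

This is the derangement count D_4: permutations of 4 items with no fixed point.
By inclusion–exclusion this is Σ_{j=0}^{4} (−1)^j C(4,j)·(4−j)!.
Computing: 24 − 24 + 12 − 4 + 1 = 9.

9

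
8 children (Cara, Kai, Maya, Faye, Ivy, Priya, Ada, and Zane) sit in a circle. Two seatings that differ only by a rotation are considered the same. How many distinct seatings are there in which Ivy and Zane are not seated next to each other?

3600

All circular seatings of 8 people number (7)! = 5040.
Seatings with Ivy beside Zane: treat them as a block with 2 internal orders, giving 2 × (6)! = 1440.
Subtracting, 5040 − 1440 = 3600.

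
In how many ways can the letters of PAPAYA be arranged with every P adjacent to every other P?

20

Treat the 2 copies of P as a single block. The multiset to arrange is then {PP, A, A, A, Y}, 5 items in all.
That gives (5)!/(3!) = 20 arrangements.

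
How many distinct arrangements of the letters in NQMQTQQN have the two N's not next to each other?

Total arrangements of NQMQTQQN: 8!/(4!·2!) = 840.
Arrangements with the N's together: treat NN as one letter, giving (7)!/(4!) = 210.
Subtracting, 840 − 210 = 630 arrangements keep the N's apart.

630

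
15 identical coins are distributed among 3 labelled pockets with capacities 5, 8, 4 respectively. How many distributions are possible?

6

Ignoring the caps, the number of non-negative solutions to x_1+…+x_3 = 15 is C(17,2) = 136.
Subtract solutions that violate a single cap (substitute x_i' = x_i − (cap_i+1)): x_1 ≥ 6 gives C(11,2) = 55; x_2 ≥ 9 gives C(8,2) = 28; x_3 ≥ 5 gives C(12,2) = 66. Together 149.
Add back pairs where two caps are both exceeded: 1 + 15 + 3 = 19.
By inclusion–exclusion the count is 136 − 149 + 19 = 6.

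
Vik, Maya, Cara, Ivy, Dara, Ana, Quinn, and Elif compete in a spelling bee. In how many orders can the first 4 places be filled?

1680

There are 8 choices for 1st place, 7 for 2nd, and so on down to 5 for position 4.
That gives 8 × 7 × 6 × 5 = 1680.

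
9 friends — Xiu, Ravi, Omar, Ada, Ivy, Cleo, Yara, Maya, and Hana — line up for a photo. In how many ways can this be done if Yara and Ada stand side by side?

80640

Treat {Yara, Ada} as a single unit. There are 8 units to order, and the pair itself can be ordered 2 ways.
So the count is 2·(8)! = 80640.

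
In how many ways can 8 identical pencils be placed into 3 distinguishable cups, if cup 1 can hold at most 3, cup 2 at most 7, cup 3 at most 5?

23

Without the upper bounds there are C(10,2) = 45 ways to split 8 among 3 cups.
Subtract solutions that violate a single cap (substitute x_i' = x_i − (cap_i+1)): x_1 ≥ 4 gives C(6,2) = 15; x_2 ≥ 8 gives C(2,2) = 1; x_3 ≥ 6 gives C(4,2) = 6. Together 22.
No two caps can be exceeded simultaneously, so the pair terms are all 0.
By inclusion–exclusion the count is 45 − 22 + 0 = 23.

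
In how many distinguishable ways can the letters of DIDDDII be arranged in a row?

35

DIDDDII has 7 letters with D appearing 4 times and I appearing 3 times.
Dividing 7! = 5040 by 4!·3! = 144 for the repeated letters gives 35.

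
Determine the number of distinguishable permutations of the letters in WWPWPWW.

21

The 7 letters of WWPWPWW have repeats: P appearing twice and W appearing 5 times.
Dividing 7! = 5040 by 5!·2! = 240 for the repeated letters gives 21.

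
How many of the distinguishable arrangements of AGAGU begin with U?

Fix U in the first position and arrange the remaining 4 letters.
Those 4 letters have A appearing twice and G appearing twice, giving (4)!/(2!·2!) = 6.

6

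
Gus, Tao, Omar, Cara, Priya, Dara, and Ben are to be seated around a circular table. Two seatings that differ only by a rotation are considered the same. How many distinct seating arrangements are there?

720

Fix one person's seat to break rotational symmetry; the remaining 6 people can be arranged in (6)! = 720 ways.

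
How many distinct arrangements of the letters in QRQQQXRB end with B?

Fix B in the last position and arrange the remaining 7 letters.
Those 7 letters have Q appearing 4 times and R appearing twice, giving (7)!/(4!·2!) = 105.

105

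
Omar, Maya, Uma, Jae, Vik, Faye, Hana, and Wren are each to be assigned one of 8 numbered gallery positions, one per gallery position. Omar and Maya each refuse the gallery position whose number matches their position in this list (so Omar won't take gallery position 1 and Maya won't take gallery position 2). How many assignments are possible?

Let Aᵢ (for i ∈ {1, 2}) be the placements that put person i in their forbidden gallery position. Any j of these fix j positions, leaving (8−j)! ways to fill the rest, and there are C(2,j) ways to pick which j.
By inclusion–exclusion, the number of valid placements is Σ_{j=0}^{2} (−1)^j C(2,j)·(8−j)!.
Computing: 40320 − 10080 + 720 = 30960.

30960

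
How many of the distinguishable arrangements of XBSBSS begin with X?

10

Fix X in the first position and arrange the remaining 5 letters.
Those 5 letters have B appearing twice and S appearing 3 times, giving (5)!/(3!·2!) = 10.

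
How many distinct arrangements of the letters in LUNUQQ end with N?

30

With the last slot taken by N, it remains to arrange the other 5 letters (LUUQQ).
Those 5 letters have Q appearing twice and U appearing twice, giving (5)!/(2!·2!) = 30.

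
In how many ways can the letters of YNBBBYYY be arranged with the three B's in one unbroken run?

30

Treat the 3 copies of B as a single block. The multiset to arrange is then {BBB, N, Y, Y, Y, Y}, 6 items in all.
That gives (6)!/(4!) = 30 arrangements.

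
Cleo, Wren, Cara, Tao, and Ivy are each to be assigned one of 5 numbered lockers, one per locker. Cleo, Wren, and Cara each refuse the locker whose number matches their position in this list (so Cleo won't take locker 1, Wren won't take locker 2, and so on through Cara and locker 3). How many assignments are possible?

64

Let Aᵢ (for i ∈ {1, 2, 3}) be the placements that put person i in their forbidden locker. Any j of these fix j positions, leaving (5−j)! ways to fill the rest, and there are C(3,j) ways to pick which j.
By inclusion–exclusion, the number of valid placements is Σ_{j=0}^{3} (−1)^j C(3,j)·(5−j)!.
Computing: 120 − 72 + 18 − 2 = 64.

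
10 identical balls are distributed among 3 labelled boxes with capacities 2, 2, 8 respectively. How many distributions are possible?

Without the upper bounds there are C(12,2) = 66 ways to split 10 among 3 boxes.
Subtract solutions that violate a single cap (substitute x_i' = x_i − (cap_i+1)): x_1 ≥ 3 gives C(9,2) = 36; x_2 ≥ 3 gives C(9,2) = 36; x_3 ≥ 9 gives C(3,2) = 3. Together 75.
Add back pairs where two caps are both exceeded: 15 + 0 + 0 = 15.
By inclusion–exclusion the count is 66 − 75 + 15 = 6.

6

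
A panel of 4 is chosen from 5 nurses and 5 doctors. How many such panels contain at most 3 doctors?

Split by how many doctors are chosen (0 through 3).
Sum: C(5,0)·C(5,4) + C(5,1)·C(5,3) + C(5,2)·C(5,2) + C(5,3)·C(5,1) = 5 + 50 + 100 + 50 = 205.

205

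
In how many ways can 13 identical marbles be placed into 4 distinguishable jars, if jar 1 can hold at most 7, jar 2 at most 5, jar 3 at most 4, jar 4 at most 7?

Without the upper bounds there are C(16,3) = 560 ways to split 13 among 4 jars.
Subtract solutions that violate a single cap (substitute x_i' = x_i − (cap_i+1)): x_1 ≥ 8 gives C(8,3) = 56; x_2 ≥ 6 gives C(10,3) = 120; x_3 ≥ 5 gives C(11,3) = 165; x_4 ≥ 8 gives C(8,3) = 56. Together 397.
Add back pairs where two caps are both exceeded: 0 + 1 + 0 + 10 + 0 + 1 = 12.
By inclusion–exclusion the count is 560 − 397 + 12 = 175.

175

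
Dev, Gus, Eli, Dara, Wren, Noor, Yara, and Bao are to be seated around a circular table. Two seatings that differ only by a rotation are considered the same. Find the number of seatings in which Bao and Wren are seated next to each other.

1440

Treat {Bao, Wren} as one unit (2 internal orders) and seat the resulting 7 units around the table: (6)! circular arrangements.
So 2 × (6)! = 2 × 720 = 1440.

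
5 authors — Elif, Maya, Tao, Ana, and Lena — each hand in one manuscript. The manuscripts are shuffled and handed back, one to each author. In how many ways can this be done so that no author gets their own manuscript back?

44

This is the derangement count D_5: permutations of 5 items with no fixed point.
By inclusion–exclusion this is Σ_{j=0}^{5} (−1)^j C(5,j)·(5−j)!.
Computing: 120 − 120 + 60 − 20 + 5 − 1 = 44.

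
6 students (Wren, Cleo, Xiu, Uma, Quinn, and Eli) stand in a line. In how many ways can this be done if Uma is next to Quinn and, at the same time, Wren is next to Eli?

96

Treat {Uma,Quinn} as one block (2 orders) and {Wren,Eli} as another (2 orders).
That leaves 4 units to arrange: 2 × 2 × 4! = 4 × 24 = 96.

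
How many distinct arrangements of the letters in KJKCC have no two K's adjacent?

18

Total arrangements of KJKCC: 5!/(2!·2!) = 30.
Arrangements with the K's together: treat KK as one letter, giving (4)!/(2!) = 12.
Subtracting, 30 − 12 = 18 arrangements keep the K's apart.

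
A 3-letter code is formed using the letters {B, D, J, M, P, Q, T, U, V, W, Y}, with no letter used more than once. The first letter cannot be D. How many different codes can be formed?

900

The first letter has 11−1 = 10 choices (anything except D).
The remaining 2 letters are filled from the other 10 symbols without repetition: 10 × 9 = 90.
Total: 10 × 90 = 900.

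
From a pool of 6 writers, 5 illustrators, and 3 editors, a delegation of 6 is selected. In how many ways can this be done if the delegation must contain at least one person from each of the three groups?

With no constraint there are C(14,6) = 3003 possible selections.
Subtract selections that omit an entire group: no writers → C(8,6) = 28; no illustrators → C(9,6) = 84; no editors → C(11,6) = 462.
Add back selections omitting two groups (i.e. drawn from a single group): C(6,6) + C(5,6) + C(3,6) = 1.
By inclusion–exclusion: 3003 − 574 + 1 = 2430.

2430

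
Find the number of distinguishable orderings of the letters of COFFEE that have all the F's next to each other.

60

Treat the 2 copies of F as a single block. The multiset to arrange is then {FF, C, E, E, O}, 5 items in all.
That gives (5)!/(2!) = 60 arrangements.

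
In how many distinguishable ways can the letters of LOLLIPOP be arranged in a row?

Letter multiplicities in LOLLIPOP: I×1, L×3, O×2, P×2.
The number of distinct arrangements is 8!/(3!·2!·2!) = 40320/24 = 1680.

1680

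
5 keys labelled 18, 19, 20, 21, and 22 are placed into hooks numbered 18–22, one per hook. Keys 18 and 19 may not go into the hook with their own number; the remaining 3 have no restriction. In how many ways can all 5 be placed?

78

Let Aᵢ (for i ∈ {18, 19}) be the placements that put key i in its forbidden hook. Any j of these fix j positions, leaving (5−j)! ways to fill the rest, and there are C(2,j) ways to pick which j.
By inclusion–exclusion, the number of valid placements is Σ_{j=0}^{2} (−1)^j C(2,j)·(5−j)!.
Computing: 120 − 48 + 6 = 78.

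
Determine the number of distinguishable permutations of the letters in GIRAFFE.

2520

GIRAFFE has 7 letters with F appearing twice.
Dividing 7! = 5040 by 2! = 2 for the repeated letters gives 2520.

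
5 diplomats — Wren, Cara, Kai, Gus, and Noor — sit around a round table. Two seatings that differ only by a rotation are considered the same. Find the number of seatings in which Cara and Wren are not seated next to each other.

Without the restriction there are (4)! = 24 seatings.
Seatings with Cara beside Wren: treat them as a block with 2 internal orders, giving 2 × (3)! = 12.
Subtracting, 24 − 12 = 12.

12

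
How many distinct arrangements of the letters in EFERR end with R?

With the last slot taken by R, it remains to arrange the other 4 letters (EFER).
Those 4 letters have E appearing twice, giving (4)!/(2!) = 12.

12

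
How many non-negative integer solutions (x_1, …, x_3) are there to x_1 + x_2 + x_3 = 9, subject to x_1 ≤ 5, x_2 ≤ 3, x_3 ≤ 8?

Ignoring the caps, the number of non-negative solutions to x_1+…+x_3 = 9 is C(11,2) = 55.
Subtract solutions that violate a single cap (substitute x_i' = x_i − (cap_i+1)): x_1 ≥ 6 gives C(5,2) = 10; x_2 ≥ 4 gives C(7,2) = 21; x_3 ≥ 9 gives C(2,2) = 1. Together 32.
No two caps can be exceeded simultaneously, so the pair terms are all 0.
By inclusion–exclusion the count is 55 − 32 + 0 = 23.

23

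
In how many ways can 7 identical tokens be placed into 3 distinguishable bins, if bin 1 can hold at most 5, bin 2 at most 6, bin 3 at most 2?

17

Ignoring the caps, the number of non-negative solutions to x_1+…+x_3 = 7 is C(9,2) = 36.
Subtract solutions that violate a single cap (substitute x_i' = x_i − (cap_i+1)): x_1 ≥ 6 gives C(3,2) = 3; x_2 ≥ 7 gives C(2,2) = 1; x_3 ≥ 3 gives C(6,2) = 15. Together 19.
No two caps can be exceeded simultaneously, so the pair terms are all 0.
By inclusion–exclusion the count is 36 − 19 + 0 = 17.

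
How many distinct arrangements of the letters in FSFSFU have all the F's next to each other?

12

Treat the 3 copies of F as a single block. The multiset to arrange is then {FFF, S, S, U}, 4 items in all.
That gives (4)!/(2!) = 12 arrangements.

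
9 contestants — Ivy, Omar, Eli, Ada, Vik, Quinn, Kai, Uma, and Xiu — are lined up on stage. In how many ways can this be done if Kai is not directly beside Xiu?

282240

Of the 9! = 362880 arrangements, those with Kai and Xiu adjacent number 2 × 8! = 80640 (treat the pair as a block with 2 internal orders).
Complementary counting: 362880 − 80640 = 282240.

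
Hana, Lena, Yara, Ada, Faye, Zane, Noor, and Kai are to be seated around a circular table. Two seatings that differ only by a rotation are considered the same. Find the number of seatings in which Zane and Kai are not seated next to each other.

All circular seatings of 8 people number (7)! = 5040.
Those with Zane next to Kai: fuse the pair into one unit and seat 7 units around a circle — 2·(6)! = 1440.
Subtracting, 5040 − 1440 = 3600.

3600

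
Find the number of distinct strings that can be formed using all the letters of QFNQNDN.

Letter multiplicities in QFNQNDN: D×1, F×1, N×3, Q×2.
Dividing 7! = 5040 by 3!·2! = 12 for the repeated letters gives 420.

420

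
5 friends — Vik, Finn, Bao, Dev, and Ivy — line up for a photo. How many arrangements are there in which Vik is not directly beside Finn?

72

Of the 5! = 120 arrangements, those with Vik and Finn adjacent number 2 × 4! = 48 (treat the pair as a block with 2 internal orders).
Complementary counting: 120 − 48 = 72.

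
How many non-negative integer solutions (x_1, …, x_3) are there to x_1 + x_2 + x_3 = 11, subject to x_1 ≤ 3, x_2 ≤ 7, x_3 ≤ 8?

26

Without the upper bounds there are C(13,2) = 78 ways to split 11 among 3 variables.
Subtract solutions that violate a single cap (substitute x_i' = x_i − (cap_i+1)): x_1 ≥ 4 gives C(9,2) = 36; x_2 ≥ 8 gives C(5,2) = 10; x_3 ≥ 9 gives C(4,2) = 6. Together 52.
No two caps can be exceeded simultaneously, so the pair terms are all 0.
By inclusion–exclusion the count is 78 − 52 + 0 = 26.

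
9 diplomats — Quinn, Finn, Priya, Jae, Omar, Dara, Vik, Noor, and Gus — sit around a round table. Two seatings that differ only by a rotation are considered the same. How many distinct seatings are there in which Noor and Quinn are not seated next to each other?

All circular seatings of 9 people number (8)! = 40320.
Those with Noor next to Quinn: fuse the pair into one unit and seat 8 units around a circle — 2·(7)! = 10080.
Subtracting, 40320 − 10080 = 30240.

30240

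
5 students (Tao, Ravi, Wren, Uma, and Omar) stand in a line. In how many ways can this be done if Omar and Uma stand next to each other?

Place the 3 others and the Omar-Uma pair as 4 objects in a line; the pair has 2 internal arrangements.
That gives 2 × 4! = 2 × 24 = 48.

48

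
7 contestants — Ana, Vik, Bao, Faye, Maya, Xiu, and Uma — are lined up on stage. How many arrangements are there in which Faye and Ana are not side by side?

3600

There are 7! = 5040 arrangements in all. If Faye and Ana are adjacent, merging them into one block gives 2·(6)! = 1440 arrangements.
So 5040 − 1440 = 3600 arrangements keep them apart.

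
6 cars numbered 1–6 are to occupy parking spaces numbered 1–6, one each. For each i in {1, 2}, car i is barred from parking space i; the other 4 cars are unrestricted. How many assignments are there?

Let Aᵢ (for i ∈ {1, 2}) be the placements that put car i in its forbidden parking space. Any j of these fix j positions, leaving (6−j)! ways to fill the rest, and there are C(2,j) ways to pick which j.
By inclusion–exclusion, the number of valid placements is Σ_{j=0}^{2} (−1)^j C(2,j)·(6−j)!.
Computing: 720 − 240 + 24 = 504.

504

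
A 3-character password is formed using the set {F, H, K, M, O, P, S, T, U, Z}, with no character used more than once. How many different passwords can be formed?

720

With no repetition, fill the 3 characters in order: 10 choices, then 9, down to 8.
10 × 9 × 8 = 720.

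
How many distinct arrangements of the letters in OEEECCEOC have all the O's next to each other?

Treat the 2 copies of O as a single block. The multiset to arrange is then {OO, C, C, C, E, E, E, E}, 8 items in all.
That gives (8)!/(4!·3!) = 280 arrangements.

280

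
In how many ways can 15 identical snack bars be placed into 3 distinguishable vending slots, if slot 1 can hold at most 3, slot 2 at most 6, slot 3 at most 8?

By stars and bars, unrestricted non-negative solutions to x_1+…+x_3 = 15 number C(15+2,2) = 136.
Subtract solutions that violate a single cap (substitute x_i' = x_i − (cap_i+1)): x_1 ≥ 4 gives C(13,2) = 78; x_2 ≥ 7 gives C(10,2) = 45; x_3 ≥ 9 gives C(8,2) = 28. Together 151.
Add back pairs where two caps are both exceeded: 15 + 6 + 0 = 21.
By inclusion–exclusion the count is 136 − 151 + 21 = 6.

6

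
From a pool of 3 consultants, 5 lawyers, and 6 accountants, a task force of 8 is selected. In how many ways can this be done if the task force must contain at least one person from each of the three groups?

2828

Unrestricted: C(14,8) = 3003 ways to pick any 8 of the 14.
Selections missing a whole group: no consultants → C(11,8) = 165; no lawyers → C(9,8) = 9; no accountants → C(8,8) = 1.
Add back selections omitting two groups (i.e. drawn from a single group): C(3,8) + C(5,8) + C(6,8) = 0.
By inclusion–exclusion: 3003 − 175 + 0 = 2828.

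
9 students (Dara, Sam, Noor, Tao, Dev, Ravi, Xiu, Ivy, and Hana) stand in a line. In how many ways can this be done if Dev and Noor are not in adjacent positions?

There are 9! = 362880 arrangements in all. If Dev and Noor are adjacent, merging them into one block gives 2·(8)! = 80640 arrangements.
Complementary counting: 362880 − 80640 = 282240.

282240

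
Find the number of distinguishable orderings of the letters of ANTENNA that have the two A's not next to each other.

300

Total arrangements of ANTENNA: 7!/(3!·2!) = 420.
Arrangements with the A's together: treat AA as one letter, giving (6)!/(3!) = 120.
Subtracting, 420 − 120 = 300 arrangements keep the A's apart.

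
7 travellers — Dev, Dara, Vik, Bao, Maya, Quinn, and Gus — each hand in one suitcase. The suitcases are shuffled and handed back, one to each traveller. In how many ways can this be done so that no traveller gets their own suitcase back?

Count assignments avoiding every fixed point. For any j of the 7 travellers fixed to their own suitcase, the other 7−j can be arranged in (7−j)! ways.
By inclusion–exclusion this is Σ_{j=0}^{7} (−1)^j C(7,j)·(7−j)!.
Computing: 5040 − 5040 + 2520 − 840 + 210 − 42 + 7 − 1 = 1854.

1854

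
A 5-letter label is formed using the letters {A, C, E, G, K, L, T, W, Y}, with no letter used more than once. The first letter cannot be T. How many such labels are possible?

The first letter has 9−1 = 8 choices (anything except T).
The remaining 4 letters are filled from the other 8 symbols without repetition: 8 × 7 × 6 × 5 = 1680.
Total: 8 × 1680 = 13440.

13440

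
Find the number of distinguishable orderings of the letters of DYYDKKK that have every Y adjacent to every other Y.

Treat the 2 copies of Y as a single block. The multiset to arrange is then {YY, D, D, K, K, K}, 6 items in all.
That gives (6)!/(3!·2!) = 60 arrangements.

60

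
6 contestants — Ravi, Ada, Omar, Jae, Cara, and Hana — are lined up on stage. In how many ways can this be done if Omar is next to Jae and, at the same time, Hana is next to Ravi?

Treat {Omar,Jae} as one block (2 orders) and {Hana,Ravi} as another (2 orders).
That leaves 4 units to arrange: 2 × 2 × 4! = 4 × 24 = 96.

96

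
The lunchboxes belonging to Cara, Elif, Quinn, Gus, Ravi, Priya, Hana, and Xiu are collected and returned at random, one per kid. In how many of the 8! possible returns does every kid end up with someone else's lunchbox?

14833

This is the derangement count D_8: permutations of 8 items with no fixed point.
By inclusion–exclusion this is Σ_{j=0}^{8} (−1)^j C(8,j)·(8−j)!.
Computing: 40320 − 40320 + 20160 − 6720 + 1680 − 336 + 56 − 8 + 1 = 14833.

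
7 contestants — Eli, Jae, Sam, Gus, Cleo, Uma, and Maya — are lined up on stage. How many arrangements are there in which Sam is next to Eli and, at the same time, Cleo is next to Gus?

480

Treat {Sam,Eli} as one block (2 orders) and {Cleo,Gus} as another (2 orders).
That leaves 5 units to arrange: 2 × 2 × 5! = 4 × 120 = 480.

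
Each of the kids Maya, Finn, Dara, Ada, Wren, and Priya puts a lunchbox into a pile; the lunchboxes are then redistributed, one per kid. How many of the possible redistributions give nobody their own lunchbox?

265

Let Aᵢ be the assignments in which kid i gets their own lunchbox. We want the size of the complement of A₁∪…∪A_6.
By inclusion–exclusion this is Σ_{j=0}^{6} (−1)^j C(6,j)·(6−j)!.
Computing: 720 − 720 + 360 − 120 + 30 − 6 + 1 = 265.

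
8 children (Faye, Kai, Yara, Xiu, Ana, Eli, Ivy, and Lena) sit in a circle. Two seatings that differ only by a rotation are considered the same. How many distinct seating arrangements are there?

Seat Faye anywhere (absorbing the rotational symmetry), then permute the other 7: (7)! = 5040.

5040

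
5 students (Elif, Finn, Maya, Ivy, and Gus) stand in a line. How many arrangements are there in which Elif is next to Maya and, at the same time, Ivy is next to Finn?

24

Treat {Elif,Maya} as one block (2 orders) and {Ivy,Finn} as another (2 orders).
That leaves 3 units to arrange: 2 × 2 × 3! = 4 × 6 = 24.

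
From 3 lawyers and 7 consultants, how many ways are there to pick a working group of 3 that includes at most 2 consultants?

85

Split by how many consultants are chosen (0 through 2).
Sum: C(7,0)·C(3,3) + C(7,1)·C(3,2) + C(7,2)·C(3,1) = 1 + 21 + 63 = 85.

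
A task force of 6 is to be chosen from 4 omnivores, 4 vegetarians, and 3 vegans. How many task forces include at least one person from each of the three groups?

Unrestricted: C(11,6) = 462 ways to pick any 6 of the 11.
Selections missing a whole group: no omnivores → C(7,6) = 7; no vegetarians → C(7,6) = 7; no vegans → C(8,6) = 28.
Add back selections omitting two groups (i.e. drawn from a single group): C(4,6) + C(4,6) + C(3,6) = 0.
By inclusion–exclusion: 462 − 42 + 0 = 420.

420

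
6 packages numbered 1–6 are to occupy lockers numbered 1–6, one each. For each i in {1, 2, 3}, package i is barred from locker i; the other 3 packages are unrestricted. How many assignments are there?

Let Aᵢ (for i ∈ {1, 2, 3}) be the placements that put package i in its forbidden locker. Any j of these fix j positions, leaving (6−j)! ways to fill the rest, and there are C(3,j) ways to pick which j.
By inclusion–exclusion, the number of valid placements is Σ_{j=0}^{3} (−1)^j C(3,j)·(6−j)!.
Computing: 720 − 360 + 72 − 6 = 426.

426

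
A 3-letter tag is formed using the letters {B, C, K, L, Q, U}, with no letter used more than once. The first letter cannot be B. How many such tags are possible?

100

The first letter has 6−1 = 5 choices (anything except B).
The remaining 2 letters are filled from the other 5 symbols without repetition: 5 × 4 = 20.
Total: 5 × 20 = 100.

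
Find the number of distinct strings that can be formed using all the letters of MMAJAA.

60

Letter multiplicities in MMAJAA: A×3, J×1, M×2.
The number of distinct arrangements is 6!/(3!·2!) = 720/12 = 60.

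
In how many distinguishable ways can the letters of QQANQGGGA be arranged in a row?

5040

Letter multiplicities in QQANQGGGA: A×2, G×3, N×1, Q×3.
So there are 9! / (3!·3!·2!) = 5040 distinguishable arrangements.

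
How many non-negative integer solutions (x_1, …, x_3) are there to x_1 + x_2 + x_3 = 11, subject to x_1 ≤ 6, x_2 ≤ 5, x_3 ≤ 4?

15

Without the upper bounds there are C(13,2) = 78 ways to split 11 among 3 variables.
Subtract solutions that violate a single cap (substitute x_i' = x_i − (cap_i+1)): x_1 ≥ 7 gives C(6,2) = 15; x_2 ≥ 6 gives C(7,2) = 21; x_3 ≥ 5 gives C(8,2) = 28. Together 64.
Add back pairs where two caps are both exceeded: 0 + 0 + 1 = 1.
By inclusion–exclusion the count is 78 − 64 + 1 = 15.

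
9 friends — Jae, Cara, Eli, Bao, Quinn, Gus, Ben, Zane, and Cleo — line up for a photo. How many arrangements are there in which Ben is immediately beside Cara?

80640

Place the 7 others and the Ben-Cara pair as 8 objects in a line; the pair has 2 internal arrangements.
That gives 2 × 8! = 2 × 40320 = 80640.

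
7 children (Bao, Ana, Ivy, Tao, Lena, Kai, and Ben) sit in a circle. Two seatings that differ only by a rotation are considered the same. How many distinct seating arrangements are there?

720

Fix one person's seat to break rotational symmetry; the remaining 6 people can be arranged in (6)! = 720 ways.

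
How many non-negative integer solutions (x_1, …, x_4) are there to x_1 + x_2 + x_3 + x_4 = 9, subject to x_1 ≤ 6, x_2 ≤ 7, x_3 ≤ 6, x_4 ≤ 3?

140

Ignoring the caps, the number of non-negative solutions to x_1+…+x_4 = 9 is C(12,3) = 220.
Subtract solutions that violate a single cap (substitute x_i' = x_i − (cap_i+1)): x_1 ≥ 7 gives C(5,3) = 10; x_2 ≥ 8 gives C(4,3) = 4; x_3 ≥ 7 gives C(5,3) = 10; x_4 ≥ 4 gives C(8,3) = 56. Together 80.
No two caps can be exceeded simultaneously, so the pair terms are all 0.
By inclusion–exclusion the count is 220 − 80 + 0 = 140.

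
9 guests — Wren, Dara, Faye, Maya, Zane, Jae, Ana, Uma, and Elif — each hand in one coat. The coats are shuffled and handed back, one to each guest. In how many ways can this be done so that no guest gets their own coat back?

Count assignments avoiding every fixed point. For any j of the 9 guests fixed to their own coat, the other 9−j can be arranged in (9−j)! ways.
By inclusion–exclusion this is Σ_{j=0}^{9} (−1)^j C(9,j)·(9−j)!.
Computing: 362880 − 362880 + 181440 − 60480 + 15120 − 3024 + 504 − 72 + 9 − 1 = 133496.

133496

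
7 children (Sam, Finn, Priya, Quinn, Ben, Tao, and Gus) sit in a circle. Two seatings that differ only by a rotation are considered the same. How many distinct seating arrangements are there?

Around a circle, 7 distinct people have 7!/7 = (6)! = 720 rotationally distinct seatings.

720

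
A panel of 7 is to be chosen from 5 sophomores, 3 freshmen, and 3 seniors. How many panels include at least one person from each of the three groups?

314

Total 7-person selections from all 11: C(11,7) = 330.
Selections missing a whole group: no sophomores → C(6,7) = 0; no freshmen → C(8,7) = 8; no seniors → C(8,7) = 8.
Add back selections omitting two groups (i.e. drawn from a single group): C(5,7) + C(3,7) + C(3,7) = 0.
By inclusion–exclusion: 330 − 16 + 0 = 314.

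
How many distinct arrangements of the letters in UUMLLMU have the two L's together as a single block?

Treat the 2 copies of L as a single block. The multiset to arrange is then {LL, M, M, U, U, U}, 6 items in all.
That gives (6)!/(3!·2!) = 60 arrangements.

60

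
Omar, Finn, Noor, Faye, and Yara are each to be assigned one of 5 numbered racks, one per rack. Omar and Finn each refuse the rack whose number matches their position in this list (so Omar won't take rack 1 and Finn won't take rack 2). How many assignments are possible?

Let Aᵢ (for i ∈ {1, 2}) be the placements that put person i in their forbidden rack. Any j of these fix j positions, leaving (5−j)! ways to fill the rest, and there are C(2,j) ways to pick which j.
By inclusion–exclusion, the number of valid placements is Σ_{j=0}^{2} (−1)^j C(2,j)·(5−j)!.
Computing: 120 − 48 + 6 = 78.

78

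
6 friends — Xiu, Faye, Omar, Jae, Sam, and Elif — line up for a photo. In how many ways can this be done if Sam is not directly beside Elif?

480

There are 6! = 720 arrangements in all. If Sam and Elif are adjacent, merging them into one block gives 2·(5)! = 240 arrangements.
Complementary counting: 720 − 240 = 480.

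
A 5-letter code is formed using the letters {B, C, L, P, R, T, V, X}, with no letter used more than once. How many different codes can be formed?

6720

Choose and order 5 of the 8 symbols: the first letter has 8 options, the next 7, and so on down to 4.
8 × 7 × 6 × 5 × 4 = 6720.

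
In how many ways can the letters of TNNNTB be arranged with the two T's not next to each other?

40

Total arrangements of TNNNTB: 6!/(3!·2!) = 60.
Arrangements with the T's together: treat TT as one letter, giving (5)!/(3!) = 20.
Hence 60 − 20 = 40.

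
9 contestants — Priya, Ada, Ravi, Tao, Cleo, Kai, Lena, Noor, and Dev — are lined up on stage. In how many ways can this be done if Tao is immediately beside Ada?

80640

Glue Tao and Ada into one block (2 internal orders), leaving 8 units to arrange in a row.
So the count is 2·(8)! = 80640.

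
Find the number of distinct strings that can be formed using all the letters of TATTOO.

60

TATTOO has 6 letters with O appearing twice and T appearing 3 times.
The number of distinct arrangements is 6!/(3!·2!) = 720/12 = 60.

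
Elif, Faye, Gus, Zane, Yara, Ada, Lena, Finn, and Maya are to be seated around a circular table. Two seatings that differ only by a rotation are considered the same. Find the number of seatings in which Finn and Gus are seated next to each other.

10080

Glue Finn and Gus into a block (2 internal orders). Seating 8 units around a circle gives (7)! arrangements.
So 2 × (7)! = 2 × 5040 = 10080.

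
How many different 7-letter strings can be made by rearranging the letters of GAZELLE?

GAZELLE has 7 letters with E appearing twice and L appearing twice.
So there are 7! / (2!·2!) = 1260 distinguishable arrangements.

1260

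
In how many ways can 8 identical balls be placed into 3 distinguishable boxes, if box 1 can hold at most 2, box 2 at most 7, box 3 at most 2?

8

By stars and bars, unrestricted non-negative solutions to x_1+…+x_3 = 8 number C(8+2,2) = 45.
Subtract solutions that violate a single cap (substitute x_i' = x_i − (cap_i+1)): x_1 ≥ 3 gives C(7,2) = 21; x_2 ≥ 8 gives C(2,2) = 1; x_3 ≥ 3 gives C(7,2) = 21. Together 43.
Add back pairs where two caps are both exceeded: 0 + 6 + 0 = 6.
By inclusion–exclusion the count is 45 − 43 + 6 = 8.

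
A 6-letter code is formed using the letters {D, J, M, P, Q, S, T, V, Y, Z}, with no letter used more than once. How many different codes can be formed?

151200

This is a permutation of 6 out of 10: P(10,6) = 10!/4!.
10 × 9 × 8 × 7 × 6 × 5 = 151200.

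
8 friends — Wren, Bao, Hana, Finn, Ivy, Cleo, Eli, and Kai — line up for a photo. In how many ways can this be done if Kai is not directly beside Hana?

30240

Of the 8! = 40320 arrangements, those with Kai and Hana adjacent number 2 × 7! = 10080 (treat the pair as a block with 2 internal orders).
Complementary counting: 40320 − 10080 = 30240.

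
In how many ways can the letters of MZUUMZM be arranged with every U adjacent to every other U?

Treat the 2 copies of U as a single block. The multiset to arrange is then {UU, M, M, M, Z, Z}, 6 items in all.
That gives (6)!/(3!·2!) = 60 arrangements.

60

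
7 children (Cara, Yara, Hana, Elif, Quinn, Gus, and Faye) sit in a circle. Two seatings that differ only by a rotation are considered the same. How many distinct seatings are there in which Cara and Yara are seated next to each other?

240

Treat {Cara, Yara} as one unit (2 internal orders) and seat the resulting 6 units around the table: (5)! circular arrangements.
So 2 × (5)! = 2 × 120 = 240.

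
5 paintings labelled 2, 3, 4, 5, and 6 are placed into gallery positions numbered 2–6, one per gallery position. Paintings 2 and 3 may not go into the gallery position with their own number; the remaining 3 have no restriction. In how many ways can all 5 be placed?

78

Let Aᵢ (for i ∈ {2, 3}) be the placements that put painting i in its forbidden gallery position. Any j of these fix j positions, leaving (5−j)! ways to fill the rest, and there are C(2,j) ways to pick which j.
By inclusion–exclusion, the number of valid placements is Σ_{j=0}^{2} (−1)^j C(2,j)·(5−j)!.
Computing: 120 − 48 + 6 = 78.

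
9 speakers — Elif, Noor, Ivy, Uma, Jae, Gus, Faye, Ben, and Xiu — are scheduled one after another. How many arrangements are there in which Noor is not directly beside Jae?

There are 9! = 362880 arrangements in all. If Noor and Jae are adjacent, merging them into one block gives 2·(8)! = 80640 arrangements.
Complementary counting: 362880 − 80640 = 282240.

282240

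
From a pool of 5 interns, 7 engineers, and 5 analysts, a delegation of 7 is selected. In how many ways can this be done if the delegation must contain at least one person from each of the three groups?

17745

Unrestricted: C(17,7) = 19448 ways to pick any 7 of the 17.
Subtract selections that omit an entire group: no interns → C(12,7) = 792; no engineers → C(10,7) = 120; no analysts → C(12,7) = 792.
Add back selections omitting two groups (i.e. drawn from a single group): C(5,7) + C(7,7) + C(5,7) = 1.
By inclusion–exclusion: 19448 − 1704 + 1 = 17745.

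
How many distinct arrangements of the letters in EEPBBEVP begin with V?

210

With the first slot taken by V, it remains to arrange the other 7 letters (EEPBBEP).
Those 7 letters have B appearing twice, E appearing 3 times, and P appearing twice, giving (7)!/(3!·2!·2!) = 210.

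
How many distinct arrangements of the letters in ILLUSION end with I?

2520

With the last slot taken by I, it remains to arrange the other 7 letters (LLUSION).
Those 7 letters have L appearing twice, giving (7)!/(2!) = 2520.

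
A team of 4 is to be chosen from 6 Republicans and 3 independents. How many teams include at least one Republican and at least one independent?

Unrestricted: C(9,4) = 126 ways to pick any 4 of the 9.
Selections missing a whole group: no Republicans → C(3,4) = 0; no independents → C(6,4) = 15.
Both groups omitted at once is impossible, so 126 − 15 = 111.

111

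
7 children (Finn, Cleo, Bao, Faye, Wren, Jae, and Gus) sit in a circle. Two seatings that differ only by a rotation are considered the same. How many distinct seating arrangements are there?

Seat Finn anywhere (absorbing the rotational symmetry), then permute the other 6: (6)! = 720.

720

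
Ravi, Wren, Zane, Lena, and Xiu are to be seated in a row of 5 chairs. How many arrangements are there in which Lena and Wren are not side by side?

72

Of the 5! = 120 arrangements, those with Lena and Wren adjacent number 2 × 4! = 48 (treat the pair as a block with 2 internal orders).
So 120 − 48 = 72 arrangements keep them apart.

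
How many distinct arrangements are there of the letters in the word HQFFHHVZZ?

HQFFHHVZZ has 9 letters with F appearing twice, H appearing 3 times, and Z appearing twice.
The number of distinct arrangements is 9!/(3!·2!·2!) = 362880/24 = 15120.

15120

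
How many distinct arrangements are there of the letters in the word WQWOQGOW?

WQWOQGOW has 8 letters with O appearing twice, Q appearing twice, and W appearing 3 times.
So there are 8! / (3!·2!·2!) = 1680 distinguishable arrangements.

1680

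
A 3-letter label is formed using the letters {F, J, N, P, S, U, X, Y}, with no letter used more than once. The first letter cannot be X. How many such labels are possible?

294

The first letter has 8−1 = 7 choices (anything except X).
The remaining 2 letters are filled from the other 7 symbols without repetition: 7 × 6 = 42.
Total: 7 × 42 = 294.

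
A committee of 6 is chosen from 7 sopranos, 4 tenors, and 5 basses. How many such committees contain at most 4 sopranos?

7812

Split by how many sopranos are chosen (0 through 4).
Sum: C(7,0)·C(9,6) + C(7,1)·C(9,5) + C(7,2)·C(9,4) + C(7,3)·C(9,3) + C(7,4)·C(9,2) = 84 + 882 + 2646 + 2940 + 1260 = 7812.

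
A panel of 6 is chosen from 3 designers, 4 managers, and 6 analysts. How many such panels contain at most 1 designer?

966

Split by how many designers are chosen (0 through 1).
Sum: C(3,0)·C(10,6) + C(3,1)·C(10,5) = 210 + 756 = 966.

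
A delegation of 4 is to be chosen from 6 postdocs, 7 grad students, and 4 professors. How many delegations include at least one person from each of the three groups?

Total 4-person selections from all 17: C(17,4) = 2380.
Subtract selections that omit an entire group: no postdocs → C(11,4) = 330; no grad students → C(10,4) = 210; no professors → C(13,4) = 715.
Add back selections omitting two groups (i.e. drawn from a single group): C(6,4) + C(7,4) + C(4,4) = 51.
By inclusion–exclusion: 2380 − 1255 + 51 = 1176.

1176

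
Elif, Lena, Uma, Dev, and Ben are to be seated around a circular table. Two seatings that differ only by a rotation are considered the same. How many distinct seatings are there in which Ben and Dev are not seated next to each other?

12

All circular seatings of 5 people number (4)! = 24.
Those with Ben next to Dev: fuse the pair into one unit and seat 4 units around a circle — 2·(3)! = 12.
Subtracting, 24 − 12 = 12.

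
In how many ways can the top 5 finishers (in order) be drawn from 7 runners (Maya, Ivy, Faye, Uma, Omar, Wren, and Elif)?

2520

This is an ordered selection of 5 from 7: P(7,5).
That gives 7 × 6 × 5 × 4 × 3 = 2520.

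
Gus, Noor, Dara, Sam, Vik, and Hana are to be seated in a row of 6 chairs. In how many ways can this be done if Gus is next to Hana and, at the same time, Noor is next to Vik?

Treat {Gus,Hana} as one block (2 orders) and {Noor,Vik} as another (2 orders).
That leaves 4 units to arrange: 2 × 2 × 4! = 4 × 24 = 96.

96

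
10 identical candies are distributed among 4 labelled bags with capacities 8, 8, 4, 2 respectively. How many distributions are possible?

112

By stars and bars, unrestricted non-negative solutions to x_1+…+x_4 = 10 number C(10+3,3) = 286.
Subtract solutions that violate a single cap (substitute x_i' = x_i − (cap_i+1)): x_1 ≥ 9 gives C(4,3) = 4; x_2 ≥ 9 gives C(4,3) = 4; x_3 ≥ 5 gives C(8,3) = 56; x_4 ≥ 3 gives C(10,3) = 120. Together 184.
Add back pairs where two caps are both exceeded: 0 + 0 + 0 + 0 + 0 + 10 = 10.
By inclusion–exclusion the count is 286 − 184 + 10 = 112.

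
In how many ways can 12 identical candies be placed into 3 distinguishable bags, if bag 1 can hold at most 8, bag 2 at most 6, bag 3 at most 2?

By stars and bars, unrestricted non-negative solutions to x_1+…+x_3 = 12 number C(12+2,2) = 91.
Subtract solutions that violate a single cap (substitute x_i' = x_i − (cap_i+1)): x_1 ≥ 9 gives C(5,2) = 10; x_2 ≥ 7 gives C(7,2) = 21; x_3 ≥ 3 gives C(11,2) = 55. Together 86.
Add back pairs where two caps are both exceeded: 0 + 1 + 6 = 7.
By inclusion–exclusion the count is 91 − 86 + 7 = 12.

12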